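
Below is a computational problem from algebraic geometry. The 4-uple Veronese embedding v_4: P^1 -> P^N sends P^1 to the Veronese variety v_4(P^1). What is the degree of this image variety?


The Veronese variety v_4(P^1) has degree d^r.
d^r = 4^1 = 4

4


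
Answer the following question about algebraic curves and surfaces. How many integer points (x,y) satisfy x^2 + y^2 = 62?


Systematically check integer values of x where x^2 <= 62.
For each valid x, check if 62 - x^2 is a perfect square.
Total integer solutions found: 0

0


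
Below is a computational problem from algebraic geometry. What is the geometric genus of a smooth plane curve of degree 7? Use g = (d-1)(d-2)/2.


Using the genus formula for smooth plane curves:
g = (d-1)(d-2)/2
g = (7-1)(7-2)/2
g = 6*5/2
g = 30/2 = 15

15


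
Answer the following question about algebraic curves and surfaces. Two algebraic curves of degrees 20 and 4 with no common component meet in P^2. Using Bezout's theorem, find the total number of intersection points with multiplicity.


Bezout's theorem states the intersection count equals the product of degrees.
Intersection count = 20 * 4 = 80

80


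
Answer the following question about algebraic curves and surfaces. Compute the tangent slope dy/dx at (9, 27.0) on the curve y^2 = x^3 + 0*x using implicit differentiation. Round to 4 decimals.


Using implicit differentiation of y^2 = x^3 + 0*x:
2y * dy/dx = 3x^2 + 0
dy/dx = (3x^2 + 0)/(2y)
Numerator: 3*9^2 + 0 = 243
Denominator: 2*27.0 = 54.0
dy/dx = 243/54.0 = 4.5000

4.5000


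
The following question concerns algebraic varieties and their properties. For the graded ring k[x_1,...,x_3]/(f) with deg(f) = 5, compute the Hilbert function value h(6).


For R = k[x_1,...,x_n]/(f) with f homogeneous of degree e:
The Hilbert series is (1 - t^e)/(1 - t)^n.
So h(d) = C(d+n-1, n-1) - C(d-e+n-1, n-1) for d >= e.
With n=3, e=5, d=6:
C(6+3-1, 3-1) = C(8, 2) = 28
C(6-5+3-1, 3-1) = C(3, 2) = 3
h(6) = 28 - 3 = 25

25


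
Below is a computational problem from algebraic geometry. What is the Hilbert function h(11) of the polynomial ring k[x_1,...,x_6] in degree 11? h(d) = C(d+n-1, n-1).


The Hilbert function for the polynomial ring in 6 variables is:
h(d) = C(d+n-1, n-1)
h(11) = C(11+6-1, 6-1) = C(16, 5)
= 16! / (5! * 11!)
= 4368

4368


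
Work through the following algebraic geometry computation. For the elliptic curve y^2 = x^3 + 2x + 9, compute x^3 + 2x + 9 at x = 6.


Compute x^3 + 2x + 9 at x = 6:
x^3 = 6^3 = 216
2*x = 2*6 = 12
Sum: 216 + 12 + 9 = 237

237


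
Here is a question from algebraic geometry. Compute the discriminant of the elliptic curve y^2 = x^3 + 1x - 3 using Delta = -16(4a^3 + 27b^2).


Compute each component:
4a^3 = 4*1^3 = 4*1 = 4
27b^2 = 27*(-3)^2 = 27*9 = 243
4a^3 + 27b^2 = 4 + 243 = 247
Delta = -16*247 = -3952

-3952


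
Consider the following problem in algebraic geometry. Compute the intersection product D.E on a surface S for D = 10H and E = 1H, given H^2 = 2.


Using bilinearity of the intersection pairing on a surface S:
(aH).(bH) = ab * (H.H)
We have H^2 = 2.
D.E = (10H).(1H) = 10*1*2
= 10*2
= 20

20


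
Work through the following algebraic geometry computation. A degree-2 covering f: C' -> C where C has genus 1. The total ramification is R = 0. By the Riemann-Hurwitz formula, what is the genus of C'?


Riemann-Hurwitz formula: 2g' - 2 = d(2g - 2) + R
Given: d = 2, g = 1, R = 0
2g' - 2 = 2*(2*1 - 2) + 0
2g' - 2 = 2*0 + 0
2g' - 2 = 0 + 0 = 0
2g' = 2
g' = 1

1


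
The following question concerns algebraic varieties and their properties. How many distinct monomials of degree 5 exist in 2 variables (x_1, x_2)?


The number of degree-5 monomials in 2 variables is C(d+n-1, n-1).
= C(5+2-1, 2-1) = C(6, 1)
= 6

6


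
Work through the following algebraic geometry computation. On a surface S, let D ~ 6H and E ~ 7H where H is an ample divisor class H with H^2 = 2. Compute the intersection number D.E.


Using bilinearity of the intersection pairing on a surface S:
(aH).(bH) = ab * (H.H)
We have H^2 = 2.
D.E = (6H).(7H) = 6*7*2
= 42*2
= 84

84


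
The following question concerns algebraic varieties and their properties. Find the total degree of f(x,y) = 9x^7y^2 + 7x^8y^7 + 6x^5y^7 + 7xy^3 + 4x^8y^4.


Examine each term for its total degree (sum of exponents).
  Term '9x^7y^2' has total degree 7+2 = 9.
  Term '7x^8y^7' has total degree 8+7 = 15.
  Term '6x^5y^7' has total degree 5+7 = 12.
  Term '7xy^3' has total degree 1+3 = 4.
  Term '4x^8y^4' has total degree 8+4 = 12.
The maximum total degree among all terms is 15.

15


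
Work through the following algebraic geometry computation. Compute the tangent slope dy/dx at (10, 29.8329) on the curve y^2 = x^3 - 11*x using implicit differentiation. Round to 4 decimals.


Using implicit differentiation of y^2 = x^3 - 11*x:
2y * dy/dx = 3x^2 - 11
dy/dx = (3x^2 - 11)/(2y)
Numerator: 3*10^2 - 11 = 289
Denominator: 2*29.8329 = 59.6658
dy/dx = 289/59.6658 = 4.8436

4.8436


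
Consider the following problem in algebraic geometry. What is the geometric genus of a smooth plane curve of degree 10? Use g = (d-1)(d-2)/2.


Using the genus formula for smooth plane curves:
g = (d-1)(d-2)/2
g = (10-1)(10-2)/2
g = 9*8/2
g = 72/2 = 36

36


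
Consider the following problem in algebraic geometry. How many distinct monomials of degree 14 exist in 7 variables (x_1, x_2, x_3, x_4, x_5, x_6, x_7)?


The number of degree-14 monomials in 7 variables is C(d+n-1, n-1).
= C(14+7-1, 7-1) = C(20, 6)
= 38760

38760


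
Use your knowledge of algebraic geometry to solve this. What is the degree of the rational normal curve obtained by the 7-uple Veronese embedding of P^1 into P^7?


The rational normal curve in P^7 is the image of P^1 under the 7-uple Veronese.
A general hyperplane in P^7 pulls back to a degree-7 form on P^1, which has 7 zeros,
so the curve meets a general hyperplane in 7 points. Degree = 7.

7


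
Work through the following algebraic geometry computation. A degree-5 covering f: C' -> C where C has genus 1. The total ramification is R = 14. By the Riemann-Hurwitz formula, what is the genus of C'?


Riemann-Hurwitz formula: 2g' - 2 = d(2g - 2) + R
Given: d = 5, g = 1, R = 14
2g' - 2 = 5*(2*1 - 2) + 14
2g' - 2 = 5*0 + 14
2g' - 2 = 0 + 14 = 14
2g' = 16
g' = 8

8


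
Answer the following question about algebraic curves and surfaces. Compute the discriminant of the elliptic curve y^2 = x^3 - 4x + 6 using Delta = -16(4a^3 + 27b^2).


Compute each component:
4a^3 = 4*(-4)^3 = 4*(-64) = -256
27b^2 = 27*6^2 = 27*36 = 972
4a^3 + 27b^2 = -256 + 972 = 716
Delta = -16*716 = -11456

-11456


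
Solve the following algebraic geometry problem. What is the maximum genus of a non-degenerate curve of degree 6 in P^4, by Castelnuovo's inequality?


Castelnuovo's bound: write d - 1 = m(r-1) + epsilon with 0 <= epsilon < r-1.
d - 1 = 6 - 1 = 5
r - 1 = 4 - 1 = 3
5 = 1*3 + 2, so m = 1, epsilon = 2
pi(d, r) = m(m-1)(r-1)/2 + m*epsilon
= 1*0*3/2 + 1*2
= 0/2 + 2
= 0 + 2 = 2

2


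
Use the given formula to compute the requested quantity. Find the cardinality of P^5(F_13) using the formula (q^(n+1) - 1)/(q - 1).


P^5(F_13) has (q^(n+1) - 1)/(q - 1) points.
= 13^5 + 13^4 + 13^3 + 13^2 + 13^1 + 13^0
= 371293 + 28561 + 2197 + 169 + 13 + 1
= 402234

402234


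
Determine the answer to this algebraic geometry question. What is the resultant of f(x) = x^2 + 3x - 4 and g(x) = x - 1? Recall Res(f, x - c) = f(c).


For Res(f, x - c), we evaluate f at x = c.
f(1) = 1^2 + 3*1 - 4
= 1 + 3 - 4
= 4 - 4 = 0
Res(f, g) = 0

0


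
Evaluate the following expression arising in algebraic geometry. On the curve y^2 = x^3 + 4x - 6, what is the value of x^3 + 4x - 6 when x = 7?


Compute x^3 + 4x - 6 at x = 7:
x^3 = 7^3 = 343
4*x = 4*7 = 28
Sum: 343 + 28 - 6 = 365

365


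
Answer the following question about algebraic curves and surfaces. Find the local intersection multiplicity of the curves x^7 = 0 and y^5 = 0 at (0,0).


The intersection multiplicity of V(x^a) and V(y^b) at the origin is:
I(O; V(x^7), V(y^5)) = dim_k(k[x,y]/(x^7, y^5))
A basis for k[x,y]/(x^7, y^5) is the set of monomials x^i * y^j
where 0 <= i < 7 and 0 <= j < 5.
The number of such monomials is 7 * 5 = 35

35


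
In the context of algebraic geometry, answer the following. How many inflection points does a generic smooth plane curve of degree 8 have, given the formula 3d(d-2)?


For a general smooth plane curve C of degree d, the inflection points are
the intersection of C with its Hessian curve, which has degree 3(d-2).
By Bezout, the total intersection number is d * 3(d-2) = 8 * 18 = 144.
For a general curve every flex is ordinary, so each contributes
multiplicity 1 to C·Hess(C), and the number of distinct inflection
points is 3d(d-2).
Inflection points = 3*8*(8-2) = 3*8*6 = 144

144


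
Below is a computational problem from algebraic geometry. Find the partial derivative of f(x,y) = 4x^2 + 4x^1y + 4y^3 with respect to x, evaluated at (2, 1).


df/dx = 2*4*x^1 + 1*4*x^0*y
At (2,1): 2*4*2^1 + 1*4*2^0*1
= 16 + 4
= 20

20


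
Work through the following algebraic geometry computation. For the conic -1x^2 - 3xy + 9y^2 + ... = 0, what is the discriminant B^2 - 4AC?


The discriminant of a conic Ax^2 + Bxy + Cy^2 + ... = 0 is B^2 - 4AC.
B^2 = (-3)^2 = 9
4AC = 4*(-1)*9 = -36
Discriminant = 9 + 36 = 45

45


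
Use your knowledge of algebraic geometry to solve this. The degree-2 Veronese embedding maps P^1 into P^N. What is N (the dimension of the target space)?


The Veronese embedding v_d: P^n -> P^N maps each point to all
degree-d monomials in n+1 homogeneous coordinates.
N = C(n+d, d) - 1
N = C(1+2, 2) - 1
N = C(3, 2) - 1
C(3, 2) = 3
N = 3 - 1 = 2

2


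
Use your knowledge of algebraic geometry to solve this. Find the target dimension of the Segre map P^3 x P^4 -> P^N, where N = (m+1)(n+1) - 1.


The Segre embedding maps P^m x P^n into P^N via
all products of coordinates from each factor.
N = (m+1)(n+1) - 1
N = (3+1)(4+1) - 1
N = 4*5 - 1
N = 20 - 1 = 19

19


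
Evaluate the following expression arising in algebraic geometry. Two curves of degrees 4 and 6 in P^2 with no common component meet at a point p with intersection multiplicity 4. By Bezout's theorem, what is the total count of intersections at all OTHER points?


By Bezout's theorem, the total intersection number is d1 * d2.
Total = 4 * 6 = 24
Intersection multiplicity at p = 4
Remaining intersections = 24 - 4 = 20

20


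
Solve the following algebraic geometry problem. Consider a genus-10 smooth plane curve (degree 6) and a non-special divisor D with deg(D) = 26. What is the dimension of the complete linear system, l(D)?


First, compute the genus of a smooth plane curve of degree 6:
g = (d-1)(d-2)/2 = (6-1)(6-2)/2 = 10
For a non-special divisor D (i.e., h^1(D) = 0), Riemann-Roch gives:
l(D) = deg(D) - g + 1
Since deg(D) = 26 >= 2g - 1 = 19, D is non-special.
l(D) = 26 - 10 + 1 = 17

17


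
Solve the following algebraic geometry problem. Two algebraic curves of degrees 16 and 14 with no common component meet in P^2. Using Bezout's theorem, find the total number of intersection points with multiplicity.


Bezout's theorem states the intersection count equals the product of degrees.
Intersection count = 16 * 14 = 224

224


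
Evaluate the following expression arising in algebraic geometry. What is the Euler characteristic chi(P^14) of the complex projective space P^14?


The complex projective space P^14 has one cell in each even real dimension 0, 2, ..., 28.
The cohomology groups are H^{2k}(P^14) = Z for k = 0,...,14, and 0 otherwise.
Euler characteristic = sum of Betti numbers = 1 per even-dimensional cohomology group.
chi(P^14) = 14 + 1 = 15

15


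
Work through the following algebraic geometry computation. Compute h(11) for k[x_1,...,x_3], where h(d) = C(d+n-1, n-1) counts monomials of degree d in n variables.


The Hilbert function for the polynomial ring in 3 variables is:
h(d) = C(d+n-1, n-1)
h(11) = C(11+3-1, 3-1) = C(13, 2)
= 13! / (2! * 11!)
= 78

78


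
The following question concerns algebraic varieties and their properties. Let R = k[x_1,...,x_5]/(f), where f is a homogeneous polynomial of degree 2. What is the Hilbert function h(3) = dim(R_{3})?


For R = k[x_1,...,x_n]/(f) with f homogeneous of degree e:
The Hilbert series is (1 - t^e)/(1 - t)^n.
So h(d) = C(d+n-1, n-1) - C(d-e+n-1, n-1) for d >= e.
With n=5, e=2, d=3:
C(3+5-1, 5-1) = C(7, 4) = 35
C(3-2+5-1, 5-1) = C(5, 4) = 5
h(3) = 35 - 5 = 30

30


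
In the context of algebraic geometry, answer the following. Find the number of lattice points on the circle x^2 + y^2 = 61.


Systematically check integer values of x where x^2 <= 61.
For each valid x, check if 61 - x^2 is a perfect square.
x=5: 61 - 25 = 36, sqrt = 6 (valid)
x=6: 61 - 36 = 25, sqrt = 5 (valid)
Total integer solutions found: 8

8


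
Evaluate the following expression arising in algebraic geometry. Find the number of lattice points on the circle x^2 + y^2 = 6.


Systematically check integer values of x where x^2 <= 6.
For each valid x, check if 6 - x^2 is a perfect square.
Total integer solutions found: 0

0


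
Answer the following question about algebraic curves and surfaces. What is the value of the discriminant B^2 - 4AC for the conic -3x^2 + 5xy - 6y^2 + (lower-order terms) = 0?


The discriminant of a conic Ax^2 + Bxy + Cy^2 + ... = 0 is B^2 - 4AC.
B^2 = 5^2 = 25
4AC = 4*(-3)*(-6) = 72
Discriminant = 25 - 72 = -47

-47


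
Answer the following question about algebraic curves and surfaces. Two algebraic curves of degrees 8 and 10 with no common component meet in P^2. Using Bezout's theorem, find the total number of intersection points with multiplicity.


Bezout's theorem states the intersection count equals the product of degrees.
Intersection count = 8 * 10 = 80

80


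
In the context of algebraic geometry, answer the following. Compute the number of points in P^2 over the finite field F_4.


P^2(F_4) has (q^(n+1) - 1)/(q - 1) points.
= 4^2 + 4^1 + 4^0
= 16 + 4 + 1
= 21

21


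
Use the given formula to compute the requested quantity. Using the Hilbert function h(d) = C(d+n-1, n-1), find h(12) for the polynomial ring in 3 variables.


The Hilbert function for the polynomial ring in 3 variables is:
h(d) = C(d+n-1, n-1)
h(12) = C(12+3-1, 3-1) = C(14, 2)
= 14! / (2! * 12!)
= 91

91


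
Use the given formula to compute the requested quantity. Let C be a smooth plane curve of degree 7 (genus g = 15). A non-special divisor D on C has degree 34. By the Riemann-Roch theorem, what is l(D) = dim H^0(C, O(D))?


First, compute the genus of a smooth plane curve of degree 7:
g = (d-1)(d-2)/2 = (7-1)(7-2)/2 = 15
For a non-special divisor D (i.e., h^1(D) = 0), Riemann-Roch gives:
l(D) = deg(D) - g + 1
Since deg(D) = 34 >= 2g - 1 = 29, D is non-special.
l(D) = 34 - 15 + 1 = 20

20


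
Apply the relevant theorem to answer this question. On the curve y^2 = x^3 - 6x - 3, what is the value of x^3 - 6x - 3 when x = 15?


Compute x^3 - 6x - 3 at x = 15:
x^3 = 15^3 = 3375
(-6)*x = (-6)*15 = -90
Sum: 3375 - 90 - 3 = 3282

3282


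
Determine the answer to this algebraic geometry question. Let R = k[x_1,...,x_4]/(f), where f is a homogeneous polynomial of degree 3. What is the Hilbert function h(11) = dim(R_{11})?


For R = k[x_1,...,x_n]/(f) with f homogeneous of degree e:
The Hilbert series is (1 - t^e)/(1 - t)^n.
So h(d) = C(d+n-1, n-1) - C(d-e+n-1, n-1) for d >= e.
With n=4, e=3, d=11:
C(11+4-1, 4-1) = C(14, 3) = 364
C(11-3+4-1, 4-1) = C(11, 3) = 165
h(11) = 364 - 165 = 199

199


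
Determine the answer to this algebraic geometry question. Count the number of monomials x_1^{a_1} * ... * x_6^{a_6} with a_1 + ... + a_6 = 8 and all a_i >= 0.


The number of degree-8 monomials in 6 variables is C(d+n-1, n-1).
= C(8+6-1, 6-1) = C(13, 5)
= 1287

1287


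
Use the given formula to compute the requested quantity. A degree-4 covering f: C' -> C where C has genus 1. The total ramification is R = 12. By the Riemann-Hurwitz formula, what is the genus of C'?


Riemann-Hurwitz formula: 2g' - 2 = d(2g - 2) + R
Given: d = 4, g = 1, R = 12
2g' - 2 = 4*(2*1 - 2) + 12
2g' - 2 = 4*0 + 12
2g' - 2 = 0 + 12 = 12
2g' = 14
g' = 7

7


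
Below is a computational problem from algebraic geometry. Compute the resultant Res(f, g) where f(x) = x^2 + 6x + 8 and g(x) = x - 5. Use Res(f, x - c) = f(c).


For Res(f, x - c), we evaluate f at x = c.
f(5) = 5^2 + 6*5 + 8
= 25 + 30 + 8
= 55 + 8 = 63
Res(f, g) = 63

63


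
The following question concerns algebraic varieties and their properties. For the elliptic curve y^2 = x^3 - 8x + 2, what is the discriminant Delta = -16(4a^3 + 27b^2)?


Compute each component:
4a^3 = 4*(-8)^3 = 4*(-512) = -2048
27b^2 = 27*2^2 = 27*4 = 108
4a^3 + 27b^2 = -2048 + 108 = -1940
Delta = -16*(-1940) = 31040

31040


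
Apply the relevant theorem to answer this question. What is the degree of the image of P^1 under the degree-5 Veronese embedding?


The Veronese variety v_5(P^1) has degree d^r.
d^r = 5^1 = 5

5


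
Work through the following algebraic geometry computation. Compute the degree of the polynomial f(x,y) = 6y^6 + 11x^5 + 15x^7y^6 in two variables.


Examine each term for its total degree (sum of exponents).
  Term '6y^6' has total degree 0+6 = 6.
  Term '11x^5' has total degree 5+0 = 5.
  Term '15x^7y^6' has total degree 7+6 = 13.
The maximum total degree among all terms is 13.

13


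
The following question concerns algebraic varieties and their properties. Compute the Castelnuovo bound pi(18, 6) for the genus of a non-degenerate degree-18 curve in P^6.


Castelnuovo's bound: write d - 1 = m(r-1) + epsilon with 0 <= epsilon < r-1.
d - 1 = 18 - 1 = 17
r - 1 = 6 - 1 = 5
17 = 3*5 + 2, so m = 3, epsilon = 2
pi(d, r) = m(m-1)(r-1)/2 + m*epsilon
= 3*2*5/2 + 3*2
= 30/2 + 6
= 15 + 6 = 21

21


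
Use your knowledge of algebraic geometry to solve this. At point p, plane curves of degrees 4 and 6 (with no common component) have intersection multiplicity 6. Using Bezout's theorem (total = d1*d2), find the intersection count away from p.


By Bezout's theorem, the total intersection number is d1 * d2.
Total = 4 * 6 = 24
Intersection multiplicity at p = 6
Remaining intersections = 24 - 6 = 18

18


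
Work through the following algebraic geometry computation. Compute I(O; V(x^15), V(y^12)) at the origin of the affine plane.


The intersection multiplicity of V(x^a) and V(y^b) at the origin is:
I(O; V(x^15), V(y^12)) = dim_k(k[x,y]/(x^15, y^12))
A basis for k[x,y]/(x^15, y^12) is the set of monomials x^i * y^j
where 0 <= i < 15 and 0 <= j < 12.
The number of such monomials is 15 * 12 = 180

180


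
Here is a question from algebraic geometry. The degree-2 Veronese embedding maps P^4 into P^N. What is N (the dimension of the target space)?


The Veronese embedding v_d: P^n -> P^N maps each point to all
degree-d monomials in n+1 homogeneous coordinates.
N = C(n+d, d) - 1
N = C(4+2, 2) - 1
N = C(6, 2) - 1
C(6, 2) = 15
N = 15 - 1 = 14

14


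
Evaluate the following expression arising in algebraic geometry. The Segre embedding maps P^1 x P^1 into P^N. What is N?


The Segre embedding maps P^m x P^n into P^N via
all products of coordinates from each factor.
N = (m+1)(n+1) - 1
N = (1+1)(1+1) - 1
N = 2*2 - 1
N = 4 - 1 = 3

3


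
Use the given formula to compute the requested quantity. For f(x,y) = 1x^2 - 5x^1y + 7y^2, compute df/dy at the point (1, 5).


df/dy = (-5)*x^1 + 2*7*y^1
At (1,5): (-5)*1^1 + 2*7*5^1
= -5 + 70
= 65

65


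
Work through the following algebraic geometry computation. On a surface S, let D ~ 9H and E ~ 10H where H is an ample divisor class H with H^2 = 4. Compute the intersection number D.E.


Using bilinearity of the intersection pairing on a surface S:
(aH).(bH) = ab * (H.H)
We have H^2 = 4.
D.E = (9H).(10H) = 9*10*4
= 90*4
= 360

360


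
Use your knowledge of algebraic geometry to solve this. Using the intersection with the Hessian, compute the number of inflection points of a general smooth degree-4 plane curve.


For a general smooth plane curve C of degree d, the inflection points are
the intersection of C with its Hessian curve, which has degree 3(d-2).
By Bezout, the total intersection number is d * 3(d-2) = 4 * 6 = 24.
For a general curve every flex is ordinary, so each contributes
multiplicity 1 to C·Hess(C), and the number of distinct inflection
points is 3d(d-2).
Inflection points = 3*4*(4-2) = 3*4*2 = 24

24


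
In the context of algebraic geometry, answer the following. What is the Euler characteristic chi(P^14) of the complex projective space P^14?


The complex projective space P^14 has one cell in each even real dimension 0, 2, ..., 28.
The cohomology groups are H^{2k}(P^14) = Z for k = 0,...,14, and 0 otherwise.
Euler characteristic = sum of Betti numbers = 1 per even-dimensional cohomology group.
chi(P^14) = 14 + 1 = 15

15


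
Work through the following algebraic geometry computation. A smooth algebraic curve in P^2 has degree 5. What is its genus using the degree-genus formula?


Using the genus formula for smooth plane curves:
g = (d-1)(d-2)/2
g = (5-1)(5-2)/2
g = 4*3/2
g = 12/2 = 6

6


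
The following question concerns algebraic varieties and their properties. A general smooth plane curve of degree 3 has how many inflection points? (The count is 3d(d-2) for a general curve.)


For a general smooth plane curve C of degree d, the inflection points are
the intersection of C with its Hessian curve, which has degree 3(d-2).
By Bezout, the total intersection number is d * 3(d-2) = 3 * 3 = 9.
For a general curve every flex is ordinary, so each contributes
multiplicity 1 to C·Hess(C), and the number of distinct inflection
points is 3d(d-2).
Inflection points = 3*3*(3-2) = 3*3*1 = 9

9


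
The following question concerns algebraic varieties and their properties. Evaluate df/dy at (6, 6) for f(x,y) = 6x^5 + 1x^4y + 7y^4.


df/dy = 1*x^4 + 4*7*y^3
At (6,6): 1*6^4 + 4*7*6^3
= 1296 + 6048
= 7344

7344


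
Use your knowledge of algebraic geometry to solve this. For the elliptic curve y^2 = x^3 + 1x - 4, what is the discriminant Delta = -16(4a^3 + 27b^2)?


Compute each component:
4a^3 = 4*1^3 = 4*1 = 4
27b^2 = 27*(-4)^2 = 27*16 = 432
4a^3 + 27b^2 = 4 + 432 = 436
Delta = -16*436 = -6976

-6976


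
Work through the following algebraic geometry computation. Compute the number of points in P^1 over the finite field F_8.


P^1(F_8) has (q^(n+1) - 1)/(q - 1) points.
= 8^1 + 8^0
= 8 + 1
= 9

9


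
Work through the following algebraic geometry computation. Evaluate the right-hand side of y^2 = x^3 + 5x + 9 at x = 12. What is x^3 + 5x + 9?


Compute x^3 + 5x + 9 at x = 12:
x^3 = 12^3 = 1728
5*x = 5*12 = 60
Sum: 1728 + 60 + 9 = 1797

1797


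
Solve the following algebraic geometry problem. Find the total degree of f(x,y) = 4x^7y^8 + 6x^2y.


Examine each term for its total degree (sum of exponents).
  Term '4x^7y^8' has total degree 7+8 = 15.
  Term '6x^2y' has total degree 2+1 = 3.
The maximum total degree among all terms is 15.

15


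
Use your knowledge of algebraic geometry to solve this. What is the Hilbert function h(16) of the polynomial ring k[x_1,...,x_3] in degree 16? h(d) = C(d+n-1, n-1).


The Hilbert function for the polynomial ring in 3 variables is:
h(d) = C(d+n-1, n-1)
h(16) = C(16+3-1, 3-1) = C(18, 2)
= 18! / (2! * 16!)
= 153

153


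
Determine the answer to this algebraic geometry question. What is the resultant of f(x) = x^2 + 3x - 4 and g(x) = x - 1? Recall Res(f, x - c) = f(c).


For Res(f, x - c), we evaluate f at x = c.
f(1) = 1^2 + 3*1 - 4
= 1 + 3 - 4
= 4 - 4 = 0
Res(f, g) = 0

0


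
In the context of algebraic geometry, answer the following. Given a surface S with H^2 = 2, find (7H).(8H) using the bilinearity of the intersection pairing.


Using bilinearity of the intersection pairing on a surface S:
(aH).(bH) = ab * (H.H)
We have H^2 = 2.
D.E = (7H).(8H) = 7*8*2
= 56*2
= 112

112


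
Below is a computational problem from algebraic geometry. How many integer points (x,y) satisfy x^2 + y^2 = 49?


Systematically check integer values of x where x^2 <= 49.
For each valid x, check if 49 - x^2 is a perfect square.
x=0: 49 - 0 = 49, sqrt = 7 (valid)
x=7: 49 - 49 = 0, sqrt = 0 (valid)
Total integer solutions found: 4

4


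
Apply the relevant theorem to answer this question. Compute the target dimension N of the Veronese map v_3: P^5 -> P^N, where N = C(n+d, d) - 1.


The Veronese embedding v_d: P^n -> P^N maps each point to all
degree-d monomials in n+1 homogeneous coordinates.
N = C(n+d, d) - 1
N = C(5+3, 3) - 1
N = C(8, 3) - 1
C(8, 3) = 56
N = 56 - 1 = 55

55


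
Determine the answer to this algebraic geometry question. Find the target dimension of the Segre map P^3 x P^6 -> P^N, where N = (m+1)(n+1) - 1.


The Segre embedding maps P^m x P^n into P^N via
all products of coordinates from each factor.
N = (m+1)(n+1) - 1
N = (3+1)(6+1) - 1
N = 4*7 - 1
N = 28 - 1 = 27

27


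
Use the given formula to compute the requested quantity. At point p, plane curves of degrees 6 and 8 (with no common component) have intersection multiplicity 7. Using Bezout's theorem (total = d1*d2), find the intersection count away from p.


By Bezout's theorem, the total intersection number is d1 * d2.
Total = 6 * 8 = 48
Intersection multiplicity at p = 7
Remaining intersections = 48 - 7 = 41

41


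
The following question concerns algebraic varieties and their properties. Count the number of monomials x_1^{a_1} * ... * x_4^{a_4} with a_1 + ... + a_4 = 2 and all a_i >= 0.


The number of degree-2 monomials in 4 variables is C(d+n-1, n-1).
= C(2+4-1, 4-1) = C(5, 3)
= 10

10


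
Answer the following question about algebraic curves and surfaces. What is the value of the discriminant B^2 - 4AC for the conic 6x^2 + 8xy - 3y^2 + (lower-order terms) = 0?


The discriminant of a conic Ax^2 + Bxy + Cy^2 + ... = 0 is B^2 - 4AC.
B^2 = 8^2 = 64
4AC = 4*6*(-3) = -72
Discriminant = 64 + 72 = 136

136


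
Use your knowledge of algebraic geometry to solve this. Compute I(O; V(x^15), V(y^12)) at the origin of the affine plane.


The intersection multiplicity of V(x^a) and V(y^b) at the origin is:
I(O; V(x^15), V(y^12)) = dim_k(k[x,y]/(x^15, y^12))
A basis for k[x,y]/(x^15, y^12) is the set of monomials x^i * y^j
where 0 <= i < 15 and 0 <= j < 12.
The number of such monomials is 15 * 12 = 180

180


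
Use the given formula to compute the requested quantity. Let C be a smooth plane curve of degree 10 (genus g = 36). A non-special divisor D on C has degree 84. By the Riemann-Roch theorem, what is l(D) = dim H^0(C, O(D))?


First, compute the genus of a smooth plane curve of degree 10:
g = (d-1)(d-2)/2 = (10-1)(10-2)/2 = 36
For a non-special divisor D (i.e., h^1(D) = 0), Riemann-Roch gives:
l(D) = deg(D) - g + 1
Since deg(D) = 84 >= 2g - 1 = 71, D is non-special.
l(D) = 84 - 36 + 1 = 49

49


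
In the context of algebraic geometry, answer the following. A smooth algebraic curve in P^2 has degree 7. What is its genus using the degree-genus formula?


Using the genus formula for smooth plane curves:
g = (d-1)(d-2)/2
g = (7-1)(7-2)/2
g = 6*5/2
g = 30/2 = 15

15


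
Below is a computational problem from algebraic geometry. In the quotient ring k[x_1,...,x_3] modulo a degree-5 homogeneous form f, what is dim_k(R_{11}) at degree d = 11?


For R = k[x_1,...,x_n]/(f) with f homogeneous of degree e:
The Hilbert series is (1 - t^e)/(1 - t)^n.
So h(d) = C(d+n-1, n-1) - C(d-e+n-1, n-1) for d >= e.
With n=3, e=5, d=11:
C(11+3-1, 3-1) = C(13, 2) = 78
C(11-5+3-1, 3-1) = C(8, 2) = 28
h(11) = 78 - 28 = 50

50


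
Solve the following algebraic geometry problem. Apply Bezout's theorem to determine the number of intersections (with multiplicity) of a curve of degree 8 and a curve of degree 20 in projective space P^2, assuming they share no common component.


Bezout's theorem states the intersection count equals the product of degrees.
Intersection count = 8 * 20 = 160

160


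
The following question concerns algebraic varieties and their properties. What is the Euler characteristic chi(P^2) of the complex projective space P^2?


The complex projective space P^2 has one cell in each even real dimension 0, 2, ..., 4.
The cohomology groups are H^{2k}(P^2) = Z for k = 0,...,2, and 0 otherwise.
Euler characteristic = sum of Betti numbers = 1 per even-dimensional cohomology group.
chi(P^2) = 2 + 1 = 3

3


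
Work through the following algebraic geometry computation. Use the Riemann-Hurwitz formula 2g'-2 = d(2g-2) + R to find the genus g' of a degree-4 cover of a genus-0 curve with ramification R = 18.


Riemann-Hurwitz formula: 2g' - 2 = d(2g - 2) + R
Given: d = 4, g = 0, R = 18
2g' - 2 = 4*(2*0 - 2) + 18
2g' - 2 = 4*(-2) + 18
2g' - 2 = -8 + 18 = 10
2g' = 12
g' = 6

6


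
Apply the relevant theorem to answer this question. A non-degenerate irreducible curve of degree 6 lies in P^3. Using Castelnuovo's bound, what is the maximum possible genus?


Castelnuovo's bound: write d - 1 = m(r-1) + epsilon with 0 <= epsilon < r-1.
d - 1 = 6 - 1 = 5
r - 1 = 3 - 1 = 2
5 = 2*2 + 1, so m = 2, epsilon = 1
pi(d, r) = m(m-1)(r-1)/2 + m*epsilon
= 2*1*2/2 + 2*1
= 4/2 + 2
= 2 + 2 = 4

4


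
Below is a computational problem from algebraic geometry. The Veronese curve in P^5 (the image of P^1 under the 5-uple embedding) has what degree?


The rational normal curve in P^5 is the image of P^1 under the 5-uple Veronese.
A general hyperplane in P^5 pulls back to a degree-5 form on P^1, which has 5 zeros,
so the curve meets a general hyperplane in 5 points. Degree = 5.

5


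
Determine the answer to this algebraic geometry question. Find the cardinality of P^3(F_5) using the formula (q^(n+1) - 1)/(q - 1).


P^3(F_5) has (q^(n+1) - 1)/(q - 1) points.
= 5^3 + 5^2 + 5^1 + 5^0
= 125 + 25 + 5 + 1
= 156

156


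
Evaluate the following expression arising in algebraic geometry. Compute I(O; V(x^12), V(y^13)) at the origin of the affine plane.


The intersection multiplicity of V(x^a) and V(y^b) at the origin is:
I(O; V(x^12), V(y^13)) = dim_k(k[x,y]/(x^12, y^13))
A basis for k[x,y]/(x^12, y^13) is the set of monomials x^i * y^j
where 0 <= i < 12 and 0 <= j < 13.
The number of such monomials is 12 * 13 = 156

156


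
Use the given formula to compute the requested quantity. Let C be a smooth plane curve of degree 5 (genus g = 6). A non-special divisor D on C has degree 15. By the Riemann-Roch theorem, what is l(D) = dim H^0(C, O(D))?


First, compute the genus of a smooth plane curve of degree 5:
g = (d-1)(d-2)/2 = (5-1)(5-2)/2 = 6
For a non-special divisor D (i.e., h^1(D) = 0), Riemann-Roch gives:
l(D) = deg(D) - g + 1
Since deg(D) = 15 >= 2g - 1 = 11, D is non-special.
l(D) = 15 - 6 + 1 = 10

10


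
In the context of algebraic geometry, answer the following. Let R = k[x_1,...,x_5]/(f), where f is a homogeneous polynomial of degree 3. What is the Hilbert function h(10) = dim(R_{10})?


For R = k[x_1,...,x_n]/(f) with f homogeneous of degree e:
The Hilbert series is (1 - t^e)/(1 - t)^n.
So h(d) = C(d+n-1, n-1) - C(d-e+n-1, n-1) for d >= e.
With n=5, e=3, d=10:
C(10+5-1, 5-1) = C(14, 4) = 1001
C(10-3+5-1, 5-1) = C(11, 4) = 330
h(10) = 1001 - 330 = 671

671


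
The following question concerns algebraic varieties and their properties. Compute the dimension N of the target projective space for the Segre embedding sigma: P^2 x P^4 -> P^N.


The Segre embedding maps P^m x P^n into P^N via
all products of coordinates from each factor.
N = (m+1)(n+1) - 1
N = (2+1)(4+1) - 1
N = 3*5 - 1
N = 15 - 1 = 14

14


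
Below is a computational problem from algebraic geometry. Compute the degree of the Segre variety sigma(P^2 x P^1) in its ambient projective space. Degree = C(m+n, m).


The degree of the Segre variety P^2 x P^1 is C(m+n, m).
= C(3, 2)
= 3

3


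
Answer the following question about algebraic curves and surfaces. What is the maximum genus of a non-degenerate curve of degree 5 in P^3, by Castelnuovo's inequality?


Castelnuovo's bound: write d - 1 = m(r-1) + epsilon with 0 <= epsilon < r-1.
d - 1 = 5 - 1 = 4
r - 1 = 3 - 1 = 2
4 = 2*2 + 0, so m = 2, epsilon = 0
pi(d, r) = m(m-1)(r-1)/2 + m*epsilon
= 2*1*2/2 + 2*0
= 4/2 + 0
= 2 + 0 = 2

2


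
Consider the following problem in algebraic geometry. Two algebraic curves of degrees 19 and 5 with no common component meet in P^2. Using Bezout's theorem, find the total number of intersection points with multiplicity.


Bezout's theorem states the intersection count equals the product of degrees.
Intersection count = 19 * 5 = 95

95


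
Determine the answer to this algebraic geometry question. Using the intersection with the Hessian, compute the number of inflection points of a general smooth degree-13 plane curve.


For a general smooth plane curve C of degree d, the inflection points are
the intersection of C with its Hessian curve, which has degree 3(d-2).
By Bezout, the total intersection number is d * 3(d-2) = 13 * 33 = 429.
For a general curve every flex is ordinary, so each contributes
multiplicity 1 to C·Hess(C), and the number of distinct inflection
points is 3d(d-2).
Inflection points = 3*13*(13-2) = 3*13*11 = 429

429


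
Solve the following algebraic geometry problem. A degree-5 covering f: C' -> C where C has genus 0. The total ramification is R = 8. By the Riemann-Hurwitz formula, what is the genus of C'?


Riemann-Hurwitz formula: 2g' - 2 = d(2g - 2) + R
Given: d = 5, g = 0, R = 8
2g' - 2 = 5*(2*0 - 2) + 8
2g' - 2 = 5*(-2) + 8
2g' - 2 = -10 + 8 = -2
2g' = 0
g' = 0

0


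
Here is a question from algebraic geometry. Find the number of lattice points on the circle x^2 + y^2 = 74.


Systematically check integer values of x where x^2 <= 74.
For each valid x, check if 74 - x^2 is a perfect square.
x=5: 74 - 25 = 49, sqrt = 7 (valid)
x=7: 74 - 49 = 25, sqrt = 5 (valid)
Total integer solutions found: 8

8


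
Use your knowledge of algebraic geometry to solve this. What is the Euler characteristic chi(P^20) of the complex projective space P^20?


The complex projective space P^20 has one cell in each even real dimension 0, 2, ..., 40.
The cohomology groups are H^{2k}(P^20) = Z for k = 0,...,20, and 0 otherwise.
Euler characteristic = sum of Betti numbers = 1 per even-dimensional cohomology group.
chi(P^20) = 20 + 1 = 21

21


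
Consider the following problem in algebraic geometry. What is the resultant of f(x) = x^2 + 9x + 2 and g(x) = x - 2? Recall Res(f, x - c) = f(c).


For Res(f, x - c), we evaluate f at x = c.
f(2) = 2^2 + 9*2 + 2
= 4 + 18 + 2
= 22 + 2 = 24
Res(f, g) = 24

24


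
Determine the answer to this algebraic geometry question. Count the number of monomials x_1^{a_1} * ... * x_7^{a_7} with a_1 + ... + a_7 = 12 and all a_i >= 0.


The number of degree-12 monomials in 7 variables is C(d+n-1, n-1).
= C(12+7-1, 7-1) = C(18, 6)
= 18564

18564


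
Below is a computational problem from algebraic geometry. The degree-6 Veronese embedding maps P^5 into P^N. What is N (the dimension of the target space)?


The Veronese embedding v_d: P^n -> P^N maps each point to all
degree-d monomials in n+1 homogeneous coordinates.
N = C(n+d, d) - 1
N = C(5+6, 6) - 1
N = C(11, 6) - 1
C(11, 6) = 462
N = 462 - 1 = 461

461


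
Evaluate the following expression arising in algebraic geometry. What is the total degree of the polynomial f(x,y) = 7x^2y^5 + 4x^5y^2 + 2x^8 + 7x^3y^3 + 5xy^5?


Examine each term for its total degree (sum of exponents).
  Term '7x^2y^5' has total degree 2+5 = 7.
  Term '4x^5y^2' has total degree 5+2 = 7.
  Term '2x^8' has total degree 8+0 = 8.
  Term '7x^3y^3' has total degree 3+3 = 6.
  Term '5xy^5' has total degree 1+5 = 6.
The maximum total degree among all terms is 8.

8


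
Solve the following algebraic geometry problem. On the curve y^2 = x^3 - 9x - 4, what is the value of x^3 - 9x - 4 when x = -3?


Compute x^3 - 9x - 4 at x = -3:
x^3 = (-3)^3 = -27
(-9)*x = (-9)*(-3) = 27
Sum: -27 + 27 - 4 = -4

-4


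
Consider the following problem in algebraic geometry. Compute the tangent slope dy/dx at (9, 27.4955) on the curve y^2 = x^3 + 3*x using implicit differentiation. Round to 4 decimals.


Using implicit differentiation of y^2 = x^3 + 3*x:
2y * dy/dx = 3x^2 + 3
dy/dx = (3x^2 + 3)/(2y)
Numerator: 3*9^2 + 3 = 246
Denominator: 2*27.4955 = 54.991
dy/dx = 246/54.991 = 4.4735

4.4735


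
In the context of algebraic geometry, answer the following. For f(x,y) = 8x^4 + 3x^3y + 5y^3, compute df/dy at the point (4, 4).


df/dy = 3*x^3 + 3*5*y^2
At (4,4): 3*4^3 + 3*5*4^2
= 192 + 240
= 432

432


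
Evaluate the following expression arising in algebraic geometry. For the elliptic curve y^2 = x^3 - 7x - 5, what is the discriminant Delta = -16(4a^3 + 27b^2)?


Compute each component:
4a^3 = 4*(-7)^3 = 4*(-343) = -1372
27b^2 = 27*(-5)^2 = 27*25 = 675
4a^3 + 27b^2 = -1372 + 675 = -697
Delta = -16*(-697) = 11152

11152


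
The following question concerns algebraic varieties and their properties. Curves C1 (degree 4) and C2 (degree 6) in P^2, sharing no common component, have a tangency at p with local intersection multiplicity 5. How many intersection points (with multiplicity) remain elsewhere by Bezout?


By Bezout's theorem, the total intersection number is d1 * d2.
Total = 4 * 6 = 24
Intersection multiplicity at p = 5
Remaining intersections = 24 - 5 = 19

19


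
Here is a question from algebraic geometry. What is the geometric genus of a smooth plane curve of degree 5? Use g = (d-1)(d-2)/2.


Using the genus formula for smooth plane curves:
g = (d-1)(d-2)/2
g = (5-1)(5-2)/2
g = 4*3/2
g = 12/2 = 6

6


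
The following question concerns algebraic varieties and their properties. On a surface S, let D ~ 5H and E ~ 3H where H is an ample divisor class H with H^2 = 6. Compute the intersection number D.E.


Using bilinearity of the intersection pairing on a surface S:
(aH).(bH) = ab * (H.H)
We have H^2 = 6.
D.E = (5H).(3H) = 5*3*6
= 15*6
= 90

90


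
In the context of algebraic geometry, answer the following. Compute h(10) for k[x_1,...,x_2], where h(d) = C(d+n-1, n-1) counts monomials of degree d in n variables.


The Hilbert function for the polynomial ring in 2 variables is:
h(d) = C(d+n-1, n-1)
h(10) = C(10+2-1, 2-1) = C(11, 1)
= 11! / (1! * 10!)
= 11

11


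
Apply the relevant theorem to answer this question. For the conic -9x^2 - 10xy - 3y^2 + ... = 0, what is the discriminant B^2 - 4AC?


The discriminant of a conic Ax^2 + Bxy + Cy^2 + ... = 0 is B^2 - 4AC.
B^2 = (-10)^2 = 100
4AC = 4*(-9)*(-3) = 108
Discriminant = 100 - 108 = -8

-8


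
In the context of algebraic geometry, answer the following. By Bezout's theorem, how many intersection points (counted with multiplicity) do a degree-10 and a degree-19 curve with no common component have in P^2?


Bezout's theorem states the intersection count equals the product of degrees.
Intersection count = 10 * 19 = 190

190


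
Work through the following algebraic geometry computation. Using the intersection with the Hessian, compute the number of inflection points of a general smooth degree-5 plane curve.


For a general smooth plane curve C of degree d, the inflection points are
the intersection of C with its Hessian curve, which has degree 3(d-2).
By Bezout, the total intersection number is d * 3(d-2) = 5 * 9 = 45.
For a general curve every flex is ordinary, so each contributes
multiplicity 1 to C·Hess(C), and the number of distinct inflection
points is 3d(d-2).
Inflection points = 3*5*(5-2) = 3*5*3 = 45

45


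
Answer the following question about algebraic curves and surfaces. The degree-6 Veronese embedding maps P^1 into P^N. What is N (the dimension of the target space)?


The Veronese embedding v_d: P^n -> P^N maps each point to all
degree-d monomials in n+1 homogeneous coordinates.
N = C(n+d, d) - 1
N = C(1+6, 6) - 1
N = C(7, 6) - 1
C(7, 6) = 7
N = 7 - 1 = 6

6
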